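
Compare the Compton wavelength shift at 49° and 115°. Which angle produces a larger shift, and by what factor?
115° produces the larger shift by a factor of 4.136

Calculate both shifts using Δλ = λ_C(1 - cos θ):

For θ₁ = 49°:
Δλ₁ = 2.4263 × (1 - cos(49°))
Δλ₁ = 2.4263 × 0.3439
Δλ₁ = 0.8345 pm

For θ₂ = 115°:
Δλ₂ = 2.4263 × (1 - cos(115°))
Δλ₂ = 2.4263 × 1.4226
Δλ₂ = 3.4517 pm

The 115° angle produces the larger shift.
Ratio: 3.4517/0.8345 = 4.136

(Intermediate values are shown rounded; full precision is carried through to the final answer.)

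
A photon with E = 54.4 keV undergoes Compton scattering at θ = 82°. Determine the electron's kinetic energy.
4.5668 keV

By energy conservation: K_e = E_initial - E_final

First find the scattered photon energy:
Initial wavelength: λ = hc/E = 22.7912 pm
Compton shift: Δλ = λ_C(1 - cos(82°)) = 2.0886 pm
Final wavelength: λ' = 22.7912 + 2.0886 = 24.8798 pm
Final photon energy: E' = hc/λ' = 49.8332 keV

Electron kinetic energy:
K_e = E - E' = 54.4000 - 49.8332 = 4.5668 keV

(Intermediate values are shown rounded; full precision is carried through to the final answer.)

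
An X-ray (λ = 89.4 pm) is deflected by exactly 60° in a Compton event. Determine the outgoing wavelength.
90.6132 pm

Using the Compton formula: λ' = λ + λ_C(1 − cos θ)

For θ = 60°, cos θ = 1/2 (exact) = 0.5000, so:
1 − cos 60° = 1 − (1/2) = 0.5000

Δλ = λ_C × 0.5000 = 2.4263 × 0.5000 = 1.2132 pm

λ' = 89.4 + 1.2132 = 90.6132 pm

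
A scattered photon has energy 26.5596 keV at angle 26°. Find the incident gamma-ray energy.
26.7000 keV

Convert final energy to wavelength (hc ≈ 1239.842 keV·pm):
λ' = hc/E' = 1239.842 / 26.5596 = 46.6815 pm

Calculate the Compton shift:
Δλ = λ_C(1 - cos(26°))
Δλ = 2.4263 × (1 - cos(26°))
Δλ = 0.2456 pm

Initial wavelength:
λ = λ' - Δλ = 46.6815 - 0.2456 = 46.4359 pm

Initial energy:
E = hc/λ = 1239.842 / 46.4359 = 26.7000 keV

(Intermediate values are shown rounded; full precision is carried through to the final answer.)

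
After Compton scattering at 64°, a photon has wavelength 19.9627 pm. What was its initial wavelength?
18.6000 pm

From λ' = λ + Δλ, we have λ = λ' - Δλ

First calculate the Compton shift:
Δλ = λ_C(1 - cos θ)
Δλ = 2.4263 × (1 - cos(64°))
Δλ = 2.4263 × 0.5616
Δλ = 1.3627 pm

Initial wavelength:
λ = λ' - Δλ
λ = 19.9627 - 1.3627
λ = 18.6000 pm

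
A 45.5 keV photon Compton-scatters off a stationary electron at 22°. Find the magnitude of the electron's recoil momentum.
9.2510e-24 kg·m/s

The electron is initially at rest, so by conservation of momentum:
p⃗_e = p⃗₀ − p⃗'  (incident photon momentum minus scattered photon momentum)

Photon momentum magnitudes (p = h/λ = E/c):
λ₀ = hc/E₀ = 27.2493 pm → p₀ = h/λ₀ = 2.4317e-23 kg·m/s
Δλ = λ_C(1 − cos 22°) = 0.1767 pm
λ' = 27.4259 pm → p' = h/λ' = 2.4160e-23 kg·m/s

The scattered photon makes angle θ = 22° with the incident direction, so by the law of cosines:
|p⃗_e|² = p₀² + p'² − 2p₀p'cos θ
|p⃗_e|² = (2.4317e-23)² + (2.4160e-23)² − 2·2.4317e-23·2.4160e-23·cos(22°)
|p⃗_e| = 9.2510e-24 kg·m/s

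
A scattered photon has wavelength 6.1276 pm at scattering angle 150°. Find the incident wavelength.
1.6000 pm

From λ' = λ + Δλ, we have λ = λ' - Δλ

First calculate the Compton shift:
Δλ = λ_C(1 - cos θ)
Δλ = 2.4263 × (1 - cos(150°))
Δλ = 2.4263 × 1.8660
Δλ = 4.5276 pm

Initial wavelength:
λ = λ' - Δλ
λ = 6.1276 - 4.5276
λ = 1.6000 pm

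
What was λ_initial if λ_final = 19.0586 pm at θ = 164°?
14.3000 pm

From λ' = λ + Δλ, we have λ = λ' - Δλ

First calculate the Compton shift:
Δλ = λ_C(1 - cos θ)
Δλ = 2.4263 × (1 - cos(164°))
Δλ = 2.4263 × 1.9613
Δλ = 4.7586 pm

Initial wavelength:
λ = λ' - Δλ
λ = 19.0586 - 4.7586
λ = 14.3000 pm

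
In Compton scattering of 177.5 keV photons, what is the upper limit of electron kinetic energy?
72.7628 keV

Maximum energy transfer occurs at θ = 180° (backscattering).

Initial photon: E₀ = 177.5 keV → λ₀ = 6.9850 pm

Maximum Compton shift (at 180°):
Δλ_max = 2λ_C = 2 × 2.4263 = 4.8526 pm

Final wavelength:
λ' = 6.9850 + 4.8526 = 11.8376 pm

Minimum photon energy (maximum energy to electron):
E'_min = hc/λ' = 104.7372 keV

Maximum electron kinetic energy:
K_max = E₀ - E'_min = 177.5000 - 104.7372 = 72.7628 keV

(Intermediate values are shown rounded; full precision is carried through to the final answer.)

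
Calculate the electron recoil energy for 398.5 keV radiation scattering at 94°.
181.2443 keV

By energy conservation: K_e = E_initial - E_final

First find the scattered photon energy:
Initial wavelength: λ = hc/E = 3.1113 pm
Compton shift: Δλ = λ_C(1 - cos(94°)) = 2.5956 pm
Final wavelength: λ' = 3.1113 + 2.5956 = 5.7068 pm
Final photon energy: E' = hc/λ' = 217.2557 keV

Electron kinetic energy:
K_e = E - E' = 398.5000 - 217.2557 = 181.2443 keV

(Intermediate values are shown rounded; full precision is carried through to the final answer.)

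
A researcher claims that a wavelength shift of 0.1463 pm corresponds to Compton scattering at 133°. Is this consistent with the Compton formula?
No, inconsistent

Calculate the expected shift for θ = 133°:

Δλ_expected = λ_C(1 - cos(133°))
Δλ_expected = 2.4263 × (1 - cos(133°))
Δλ_expected = 2.4263 × 1.6820
Δλ_expected = 4.0810 pm

Given shift: 0.1463 pm
Expected shift: 4.0810 pm
Difference: 3.9347 pm

The values do not match. The given shift corresponds to θ ≈ 20.0°, not 133°.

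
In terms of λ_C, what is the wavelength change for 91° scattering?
1.0175 λ_C

The Compton shift formula is:
Δλ = λ_C(1 - cos θ)

Dividing both sides by λ_C:
Δλ/λ_C = 1 - cos θ

For θ = 91°:
Δλ/λ_C = 1 - cos(91°)
Δλ/λ_C = 1 - -0.0175
Δλ/λ_C = 1.0175

This means the shift is 1.0175 × λ_C = 2.4687 pm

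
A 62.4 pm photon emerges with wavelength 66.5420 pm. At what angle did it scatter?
135.00°

First find the wavelength shift:
Δλ = λ' - λ = 66.5420 - 62.4 = 4.1420 pm

Using Δλ = λ_C(1 - cos θ), with λ_C = h/(m_e·c) ≈ 2.42631024 pm:
cos θ = 1 - Δλ/λ_C
cos θ = 1 - 4.1420/2.42631024
cos θ = -0.707119

θ = arccos(-0.707119)
θ = 135.00°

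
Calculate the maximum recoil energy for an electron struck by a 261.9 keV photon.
132.5699 keV

Maximum energy transfer occurs at θ = 180° (backscattering).

Initial photon: E₀ = 261.9 keV → λ₀ = 4.7340 pm

Maximum Compton shift (at 180°):
Δλ_max = 2λ_C = 2 × 2.4263 = 4.8526 pm

Final wavelength:
λ' = 4.7340 + 4.8526 = 9.5866 pm

Minimum photon energy (maximum energy to electron):
E'_min = hc/λ' = 129.3301 keV

Maximum electron kinetic energy:
K_max = E₀ - E'_min = 261.9000 - 129.3301 = 132.5699 keV

(Intermediate values are shown rounded; full precision is carried through to the final answer.)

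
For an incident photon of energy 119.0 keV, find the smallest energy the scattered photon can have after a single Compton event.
81.1869 keV (at θ = 180°)

The scattered photon has minimum energy when its wavelength is maximum, i.e., when the Compton shift Δλ = λ_C(1 − cos θ) is maximum. This occurs at θ = 180° (backscattering), giving Δλ_max = 2λ_C = 4.8526 pm.

Initial wavelength: λ₀ = hc/E₀ = 10.4188 pm
Maximum final wavelength: λ'_max = λ₀ + 2λ_C = 10.4188 + 4.8526 = 15.2715 pm
Minimum final energy: E'_min = hc/λ'_max = 81.1869 keV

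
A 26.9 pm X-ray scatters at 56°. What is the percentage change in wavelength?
3.9760%

Calculate the Compton shift:
Δλ = λ_C(1 - cos(56°))
Δλ = 2.4263 × (1 - cos(56°))
Δλ = 2.4263 × 0.4408
Δλ = 1.0695 pm

Percentage change:
(Δλ/λ₀) × 100 = (1.0695/26.9) × 100
= 3.9760%

(Intermediate values are shown rounded; full precision is carried through to the final answer.)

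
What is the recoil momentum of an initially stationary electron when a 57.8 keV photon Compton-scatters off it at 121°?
4.9887e-23 kg·m/s

The electron is initially at rest, so by conservation of momentum:
p⃗_e = p⃗₀ − p⃗'  (incident photon momentum minus scattered photon momentum)

Photon momentum magnitudes (p = h/λ = E/c):
λ₀ = hc/E₀ = 21.4506 pm → p₀ = h/λ₀ = 3.0890e-23 kg·m/s
Δλ = λ_C(1 − cos 121°) = 3.6760 pm
λ' = 25.1265 pm → p' = h/λ' = 2.6371e-23 kg·m/s

The scattered photon makes angle θ = 121° with the incident direction, so by the law of cosines:
|p⃗_e|² = p₀² + p'² − 2p₀p'cos θ
|p⃗_e|² = (3.0890e-23)² + (2.6371e-23)² − 2·3.0890e-23·2.6371e-23·cos(121°)
|p⃗_e| = 4.9887e-23 kg·m/s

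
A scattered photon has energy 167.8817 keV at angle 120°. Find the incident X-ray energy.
330.9999 keV

Convert final energy to wavelength (hc ≈ 1239.842 keV·pm):
λ' = hc/E' = 1239.842 / 167.8817 = 7.3852 pm

Calculate the Compton shift:
Δλ = λ_C(1 - cos(120°))
Δλ = 2.4263 × (1 - cos(120°))
Δλ = 3.6395 pm

Initial wavelength:
λ = λ' - Δλ = 7.3852 - 3.6395 = 3.7457 pm

Initial energy:
E = hc/λ = 1239.842 / 3.7457 = 330.9999 keV

(Intermediate values are shown rounded; full precision is carried through to the final answer.)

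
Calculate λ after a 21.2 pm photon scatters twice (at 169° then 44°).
26.6890 pm

Apply Compton shift twice:

First scattering at θ₁ = 169°:
Δλ₁ = λ_C(1 - cos(169°))
Δλ₁ = 2.4263 × 1.9816
Δλ₁ = 4.8080 pm

After first scattering:
λ₁ = 21.2 + 4.8080 = 26.0080 pm

Second scattering at θ₂ = 44°:
Δλ₂ = λ_C(1 - cos(44°))
Δλ₂ = 2.4263 × 0.2807
Δλ₂ = 0.6810 pm

Final wavelength:
λ₂ = 26.0080 + 0.6810 = 26.6890 pm

Total shift: Δλ_total = 4.8080 + 0.6810 = 5.4890 pm

(Intermediate values are shown rounded; full precision is carried through to the final answer.)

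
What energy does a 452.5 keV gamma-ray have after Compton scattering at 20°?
429.5600 keV

First convert energy to wavelength:
λ = hc/E, with hc ≈ 1239.842 keV·pm (i.e. 1239.842 eV·nm)

For E = 452.5 keV = 452500 eV:
λ = 1239.842 keV·pm / 452.5 keV
λ = 2.7400 pm

Calculate the Compton shift:
Δλ = λ_C(1 - cos(20°)) = 2.4263 × 0.0603
Δλ = 0.1463 pm

Final wavelength:
λ' = 2.7400 + 0.1463 = 2.8863 pm

Final energy:
E' = hc/λ' = 1239.842 / 2.8863 = 429.5600 keV

(Intermediate values are shown rounded; full precision is carried through to the final answer.)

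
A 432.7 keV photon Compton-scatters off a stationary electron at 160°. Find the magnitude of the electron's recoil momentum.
3.1491e-22 kg·m/s

The electron is initially at rest, so by conservation of momentum:
p⃗_e = p⃗₀ − p⃗'  (incident photon momentum minus scattered photon momentum)

Photon momentum magnitudes (p = h/λ = E/c):
λ₀ = hc/E₀ = 2.8654 pm → p₀ = h/λ₀ = 2.3125e-22 kg·m/s
Δλ = λ_C(1 − cos 160°) = 4.7063 pm
λ' = 7.5717 pm → p' = h/λ' = 8.7511e-23 kg·m/s

The scattered photon makes angle θ = 160° with the incident direction, so by the law of cosines:
|p⃗_e|² = p₀² + p'² − 2p₀p'cos θ
|p⃗_e|² = (2.3125e-22)² + (8.7511e-23)² − 2·2.3125e-22·8.7511e-23·cos(160°)
|p⃗_e| = 3.1491e-22 kg·m/s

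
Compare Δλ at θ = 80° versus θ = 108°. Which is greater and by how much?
108° produces the larger shift by a factor of 1.584

Calculate both shifts using Δλ = λ_C(1 - cos θ):

For θ₁ = 80°:
Δλ₁ = 2.4263 × (1 - cos(80°))
Δλ₁ = 2.4263 × 0.8264
Δλ₁ = 2.0050 pm

For θ₂ = 108°:
Δλ₂ = 2.4263 × (1 - cos(108°))
Δλ₂ = 2.4263 × 1.3090
Δλ₂ = 3.1761 pm

The 108° angle produces the larger shift.
Ratio: 3.1761/2.0050 = 1.584

(Intermediate values are shown rounded; full precision is carried through to the final answer.)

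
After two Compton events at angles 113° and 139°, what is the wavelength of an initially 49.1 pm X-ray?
56.7318 pm

Apply Compton shift twice:

First scattering at θ₁ = 113°:
Δλ₁ = λ_C(1 - cos(113°))
Δλ₁ = 2.4263 × 1.3907
Δλ₁ = 3.3743 pm

After first scattering:
λ₁ = 49.1 + 3.3743 = 52.4743 pm

Second scattering at θ₂ = 139°:
Δλ₂ = λ_C(1 - cos(139°))
Δλ₂ = 2.4263 × 1.7547
Δλ₂ = 4.2575 pm

Final wavelength:
λ₂ = 52.4743 + 4.2575 = 56.7318 pm

Total shift: Δλ_total = 3.3743 + 4.2575 = 7.6318 pm

(Intermediate values are shown rounded; full precision is carried through to the final answer.)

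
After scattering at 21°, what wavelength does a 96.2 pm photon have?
96.3612 pm

Using the Compton scattering formula:
λ' = λ + Δλ = λ + λ_C(1 - cos θ)

Given:
- Initial wavelength λ = 96.2 pm
- Scattering angle θ = 21°
- Compton wavelength λ_C ≈ 2.4263 pm

Calculate the shift:
Δλ = 2.4263 × (1 - cos(21°))
Δλ = 2.4263 × 0.0664
Δλ = 0.1612 pm

Final wavelength:
λ' = 96.2 + 0.1612 = 96.3612 pm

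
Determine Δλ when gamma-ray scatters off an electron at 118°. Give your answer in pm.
3.5654 pm

Using the Compton scattering formula:
Δλ = λ_C(1 - cos θ)

where λ_C = h/(m_e·c) ≈ 2.4263 pm is the Compton wavelength of an electron.

For θ = 118°:
cos(118°) = -0.4695
1 - cos(118°) = 1.4695

Δλ = 2.4263 × 1.4695
Δλ = 3.5654 pm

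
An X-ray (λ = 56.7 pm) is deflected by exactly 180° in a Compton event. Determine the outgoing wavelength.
61.5526 pm

Using the Compton formula: λ' = λ + λ_C(1 − cos θ)

For θ = 180°, cos θ = -1 (exact) = -1.0000, so:
1 − cos 180° = 1 − (-1) = 2.0000

Δλ = λ_C × 2.0000 = 2.4263 × 2.0000 = 4.8526 pm

λ' = 56.7 + 4.8526 = 61.5526 pm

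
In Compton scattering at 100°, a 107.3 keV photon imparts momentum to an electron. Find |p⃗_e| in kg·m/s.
7.9506e-23 kg·m/s

The electron is initially at rest, so by conservation of momentum:
p⃗_e = p⃗₀ − p⃗'  (incident photon momentum minus scattered photon momentum)

Photon momentum magnitudes (p = h/λ = E/c):
λ₀ = hc/E₀ = 11.5549 pm → p₀ = h/λ₀ = 5.7344e-23 kg·m/s
Δλ = λ_C(1 − cos 100°) = 2.8476 pm
λ' = 14.4025 pm → p' = h/λ' = 4.6006e-23 kg·m/s

The scattered photon makes angle θ = 100° with the incident direction, so by the law of cosines:
|p⃗_e|² = p₀² + p'² − 2p₀p'cos θ
|p⃗_e|² = (5.7344e-23)² + (4.6006e-23)² − 2·5.7344e-23·4.6006e-23·cos(100°)
|p⃗_e| = 7.9506e-23 kg·m/s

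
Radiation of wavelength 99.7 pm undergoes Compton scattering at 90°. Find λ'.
102.1263 pm

Using the Compton formula: λ' = λ + λ_C(1 − cos θ)

For θ = 90°, cos θ = 0 (exact) = 0.0000, so:
1 − cos 90° = 1 − (0) = 1.0000

Δλ = λ_C × 1.0000 = 2.4263 × 1.0000 = 2.4263 pm

λ' = 99.7 + 2.4263 = 102.1263 pm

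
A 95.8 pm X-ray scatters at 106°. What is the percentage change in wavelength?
3.2308%

Calculate the Compton shift:
Δλ = λ_C(1 - cos(106°))
Δλ = 2.4263 × (1 - cos(106°))
Δλ = 2.4263 × 1.2756
Δλ = 3.0951 pm

Percentage change:
(Δλ/λ₀) × 100 = (3.0951/95.8) × 100
= 3.2308%

(Intermediate values are shown rounded; full precision is carried through to the final answer.)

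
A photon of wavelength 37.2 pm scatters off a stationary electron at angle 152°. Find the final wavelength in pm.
41.7686 pm

Using the Compton scattering formula:
λ' = λ + Δλ = λ + λ_C(1 - cos θ)

Given:
- Initial wavelength λ = 37.2 pm
- Scattering angle θ = 152°
- Compton wavelength λ_C ≈ 2.4263 pm

Calculate the shift:
Δλ = 2.4263 × (1 - cos(152°))
Δλ = 2.4263 × 1.8829
Δλ = 4.5686 pm

Final wavelength:
λ' = 37.2 + 4.5686 = 41.7686 pm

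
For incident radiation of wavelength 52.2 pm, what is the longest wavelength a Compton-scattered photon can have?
57.0526 pm (at θ = 180°)

The Compton shift is Δλ = λ_C(1 − cos θ).

Since cos θ ranges from −1 to 1, the factor (1 − cos θ) ranges from 0 to 2; the maximum shift occurs at θ = 180° (backscattering):
Δλ_max = 2λ_C = 2 × 2.4263 pm = 4.8526 pm

Maximum scattered wavelength:
λ'_max = λ₀ + Δλ_max = 52.2 + 4.8526 = 57.0526 pm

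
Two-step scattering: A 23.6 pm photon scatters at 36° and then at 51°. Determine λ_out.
24.9628 pm

Apply Compton shift twice:

First scattering at θ₁ = 36°:
Δλ₁ = λ_C(1 - cos(36°))
Δλ₁ = 2.4263 × 0.1910
Δλ₁ = 0.4634 pm

After first scattering:
λ₁ = 23.6 + 0.4634 = 24.0634 pm

Second scattering at θ₂ = 51°:
Δλ₂ = λ_C(1 - cos(51°))
Δλ₂ = 2.4263 × 0.3707
Δλ₂ = 0.8994 pm

Final wavelength:
λ₂ = 24.0634 + 0.8994 = 24.9628 pm

Total shift: Δλ_total = 0.4634 + 0.8994 = 1.3628 pm

(Intermediate values are shown rounded; full precision is carried through to the final answer.)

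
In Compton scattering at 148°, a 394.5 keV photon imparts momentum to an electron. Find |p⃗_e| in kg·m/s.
2.8821e-22 kg·m/s

The electron is initially at rest, so by conservation of momentum:
p⃗_e = p⃗₀ − p⃗'  (incident photon momentum minus scattered photon momentum)

Photon momentum magnitudes (p = h/λ = E/c):
λ₀ = hc/E₀ = 3.1428 pm → p₀ = h/λ₀ = 2.1083e-22 kg·m/s
Δλ = λ_C(1 − cos 148°) = 4.4839 pm
λ' = 7.6268 pm → p' = h/λ' = 8.6879e-23 kg·m/s

The scattered photon makes angle θ = 148° with the incident direction, so by the law of cosines:
|p⃗_e|² = p₀² + p'² − 2p₀p'cos θ
|p⃗_e|² = (2.1083e-22)² + (8.6879e-23)² − 2·2.1083e-22·8.6879e-23·cos(148°)
|p⃗_e| = 2.8821e-22 kg·m/s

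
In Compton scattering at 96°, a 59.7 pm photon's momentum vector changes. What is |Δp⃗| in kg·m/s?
1.6145e-23 kg·m/s

Photon momentum magnitude is p = h/λ.

Initial momentum:
p₀ = h/λ = 6.6261e-34/5.9700e-11 = 1.1099e-23 kg·m/s

After scattering:
λ' = λ + Δλ = 59.7 + 2.6799 = 62.3799 pm
p' = h/λ' = 6.6261e-34/6.2380e-11 = 1.0622e-23 kg·m/s

Momentum is a vector; the scattered photon's direction makes angle θ = 96° with the incident direction. The magnitude of the vector change Δp⃗ = p⃗₀ − p⃗' is found from the law of cosines:
|Δp⃗|² = p₀² + p'² − 2p₀p'cos θ
|Δp⃗|² = (1.1099e-23)² + (1.0622e-23)² − 2·1.1099e-23·1.0622e-23·cos(96°)
|Δp⃗| = 1.6145e-23 kg·m/s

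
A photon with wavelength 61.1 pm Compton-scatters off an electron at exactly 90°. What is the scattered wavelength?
63.5263 pm

Using the Compton formula: λ' = λ + λ_C(1 − cos θ)

For θ = 90°, cos θ = 0 (exact) = 0.0000, so:
1 − cos 90° = 1 − (0) = 1.0000

Δλ = λ_C × 1.0000 = 2.4263 × 1.0000 = 2.4263 pm

λ' = 61.1 + 2.4263 = 63.5263 pm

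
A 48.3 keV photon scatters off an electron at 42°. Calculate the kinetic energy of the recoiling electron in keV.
1.1448 keV

By energy conservation: K_e = E_initial - E_final

First find the scattered photon energy:
Initial wavelength: λ = hc/E = 25.6696 pm
Compton shift: Δλ = λ_C(1 - cos(42°)) = 0.6232 pm
Final wavelength: λ' = 25.6696 + 0.6232 = 26.2928 pm
Final photon energy: E' = hc/λ' = 47.1552 keV

Electron kinetic energy:
K_e = E - E' = 48.3000 - 47.1552 = 1.1448 keV

(Intermediate values are shown rounded; full precision is carried through to the final answer.)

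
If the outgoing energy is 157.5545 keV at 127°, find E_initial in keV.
311.2999 keV

Convert final energy to wavelength (hc ≈ 1239.842 keV·pm):
λ' = hc/E' = 1239.842 / 157.5545 = 7.8693 pm

Calculate the Compton shift:
Δλ = λ_C(1 - cos(127°))
Δλ = 2.4263 × (1 - cos(127°))
Δλ = 3.8865 pm

Initial wavelength:
λ = λ' - Δλ = 7.8693 - 3.8865 = 3.9828 pm

Initial energy:
E = hc/λ = 1239.842 / 3.9828 = 311.2999 keV

(Intermediate values are shown rounded; full precision is carried through to the final answer.)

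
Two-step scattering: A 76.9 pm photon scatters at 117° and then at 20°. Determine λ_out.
80.5742 pm

Apply Compton shift twice:

First scattering at θ₁ = 117°:
Δλ₁ = λ_C(1 - cos(117°))
Δλ₁ = 2.4263 × 1.4540
Δλ₁ = 3.5278 pm

After first scattering:
λ₁ = 76.9 + 3.5278 = 80.4278 pm

Second scattering at θ₂ = 20°:
Δλ₂ = λ_C(1 - cos(20°))
Δλ₂ = 2.4263 × 0.0603
Δλ₂ = 0.1463 pm

Final wavelength:
λ₂ = 80.4278 + 0.1463 = 80.5742 pm

Total shift: Δλ_total = 3.5278 + 0.1463 = 3.6742 pm

(Intermediate values are shown rounded; full precision is carried through to the final answer.)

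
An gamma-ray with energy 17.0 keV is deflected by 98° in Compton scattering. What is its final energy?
16.3793 keV

First convert energy to wavelength:
λ = hc/E, with hc ≈ 1239.842 keV·pm (i.e. 1239.842 eV·nm)

For E = 17.0 keV = 17000 eV:
λ = 1239.842 keV·pm / 17.0 keV
λ = 72.9319 pm

Calculate the Compton shift:
Δλ = λ_C(1 - cos(98°)) = 2.4263 × 1.1392
Δλ = 2.7640 pm

Final wavelength:
λ' = 72.9319 + 2.7640 = 75.6959 pm

Final energy:
E' = hc/λ' = 1239.842 / 75.6959 = 16.3793 keV

(Intermediate values are shown rounded; full precision is carried through to the final answer.)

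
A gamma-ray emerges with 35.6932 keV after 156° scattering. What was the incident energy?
41.2000 keV

Convert final energy to wavelength (hc ≈ 1239.842 keV·pm):
λ' = hc/E' = 1239.842 / 35.6932 = 34.7361 pm

Calculate the Compton shift:
Δλ = λ_C(1 - cos(156°))
Δλ = 2.4263 × (1 - cos(156°))
Δλ = 4.6429 pm

Initial wavelength:
λ = λ' - Δλ = 34.7361 - 4.6429 = 30.0932 pm

Initial energy:
E = hc/λ = 1239.842 / 30.0932 = 41.2000 keV

(Intermediate values are shown rounded; full precision is carried through to the final answer.)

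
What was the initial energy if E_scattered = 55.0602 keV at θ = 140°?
68.0000 keV

Convert final energy to wavelength (hc ≈ 1239.842 keV·pm):
λ' = hc/E' = 1239.842 / 55.0602 = 22.5179 pm

Calculate the Compton shift:
Δλ = λ_C(1 - cos(140°))
Δλ = 2.4263 × (1 - cos(140°))
Δλ = 4.2850 pm

Initial wavelength:
λ = λ' - Δλ = 22.5179 - 4.2850 = 18.2330 pm

Initial energy:
E = hc/λ = 1239.842 / 18.2330 = 68.0000 keV

(Intermediate values are shown rounded; full precision is carried through to the final answer.)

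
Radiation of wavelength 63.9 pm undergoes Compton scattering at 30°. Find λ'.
64.2251 pm

Using the Compton formula: λ' = λ + λ_C(1 − cos θ)

For θ = 30°, cos θ = √3/2 (exact) ≈ 0.8660, so:
1 − cos 30° = 1 − (√3/2) ≈ 0.1340

Δλ = λ_C × 0.1340 = 2.4263 × 0.1340 = 0.3251 pm

λ' = 63.9 + 0.3251 = 64.2251 pm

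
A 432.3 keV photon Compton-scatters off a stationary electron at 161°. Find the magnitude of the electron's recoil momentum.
3.1488e-22 kg·m/s

The electron is initially at rest, so by conservation of momentum:
p⃗_e = p⃗₀ − p⃗'  (incident photon momentum minus scattered photon momentum)

Photon momentum magnitudes (p = h/λ = E/c):
λ₀ = hc/E₀ = 2.8680 pm → p₀ = h/λ₀ = 2.3103e-22 kg·m/s
Δλ = λ_C(1 − cos 161°) = 4.7204 pm
λ' = 7.5884 pm → p' = h/λ' = 8.7318e-23 kg·m/s

The scattered photon makes angle θ = 161° with the incident direction, so by the law of cosines:
|p⃗_e|² = p₀² + p'² − 2p₀p'cos θ
|p⃗_e|² = (2.3103e-22)² + (8.7318e-23)² − 2·2.3103e-22·8.7318e-23·cos(161°)
|p⃗_e| = 3.1488e-22 kg·m/s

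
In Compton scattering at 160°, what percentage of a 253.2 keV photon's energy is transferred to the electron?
0.4901 (or 49.01%)

Calculate initial and final photon energies:

Initial: E₀ = 253.2 keV → λ₀ = 4.8967 pm
Compton shift: Δλ = 4.7063 pm
Final wavelength: λ' = 9.6030 pm
Final energy: E' = 129.1100 keV

Fractional energy loss:
(E₀ - E')/E₀ = (253.2000 - 129.1100)/253.2000
= 124.0900/253.2000
= 0.4901
= 49.01%

(Intermediate values are shown rounded; full precision is carried through to the final answer.)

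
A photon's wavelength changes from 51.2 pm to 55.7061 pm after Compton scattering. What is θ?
149.00°

First find the wavelength shift:
Δλ = λ' - λ = 55.7061 - 51.2 = 4.5061 pm

Using Δλ = λ_C(1 - cos θ), with λ_C = h/(m_e·c) ≈ 2.42631024 pm:
cos θ = 1 - Δλ/λ_C
cos θ = 1 - 4.5061/2.42631024
cos θ = -0.857182

θ = arccos(-0.857182)
θ = 149.00°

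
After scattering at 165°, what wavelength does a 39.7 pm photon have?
44.4699 pm

Using the Compton scattering formula:
λ' = λ + Δλ = λ + λ_C(1 - cos θ)

Given:
- Initial wavelength λ = 39.7 pm
- Scattering angle θ = 165°
- Compton wavelength λ_C ≈ 2.4263 pm

Calculate the shift:
Δλ = 2.4263 × (1 - cos(165°))
Δλ = 2.4263 × 1.9659
Δλ = 4.7699 pm

Final wavelength:
λ' = 39.7 + 4.7699 = 44.4699 pm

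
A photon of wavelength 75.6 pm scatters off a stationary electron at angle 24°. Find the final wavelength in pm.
75.8098 pm

Using the Compton scattering formula:
λ' = λ + Δλ = λ + λ_C(1 - cos θ)

Given:
- Initial wavelength λ = 75.6 pm
- Scattering angle θ = 24°
- Compton wavelength λ_C ≈ 2.4263 pm

Calculate the shift:
Δλ = 2.4263 × (1 - cos(24°))
Δλ = 2.4263 × 0.0865
Δλ = 0.2098 pm

Final wavelength:
λ' = 75.6 + 0.2098 = 75.8098 pm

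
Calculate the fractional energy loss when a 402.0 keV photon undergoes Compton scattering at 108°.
0.5073 (or 50.73%)

Calculate initial and final photon energies:

Initial: E₀ = 402.0 keV → λ₀ = 3.0842 pm
Compton shift: Δλ = 3.1761 pm
Final wavelength: λ' = 6.2603 pm
Final energy: E' = 198.0494 keV

Fractional energy loss:
(E₀ - E')/E₀ = (402.0000 - 198.0494)/402.0000
= 203.9506/402.0000
= 0.5073
= 50.73%

(Intermediate values are shown rounded; full precision is carried through to the final answer.)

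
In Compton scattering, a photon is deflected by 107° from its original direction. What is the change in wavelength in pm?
3.1357 pm

Using the Compton scattering formula:
Δλ = λ_C(1 - cos θ)

where λ_C = h/(m_e·c) ≈ 2.4263 pm is the Compton wavelength of an electron.

For θ = 107°:
cos(107°) = -0.2924
1 - cos(107°) = 1.2924

Δλ = 2.4263 × 1.2924
Δλ = 3.1357 pm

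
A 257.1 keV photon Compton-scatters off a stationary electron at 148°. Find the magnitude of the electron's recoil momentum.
2.0135e-22 kg·m/s

The electron is initially at rest, so by conservation of momentum:
p⃗_e = p⃗₀ − p⃗'  (incident photon momentum minus scattered photon momentum)

Photon momentum magnitudes (p = h/λ = E/c):
λ₀ = hc/E₀ = 4.8224 pm → p₀ = h/λ₀ = 1.3740e-22 kg·m/s
Δλ = λ_C(1 − cos 148°) = 4.4839 pm
λ' = 9.3063 pm → p' = h/λ' = 7.1199e-23 kg·m/s

The scattered photon makes angle θ = 148° with the incident direction, so by the law of cosines:
|p⃗_e|² = p₀² + p'² − 2p₀p'cos θ
|p⃗_e|² = (1.3740e-22)² + (7.1199e-23)² − 2·1.3740e-22·7.1199e-23·cos(148°)
|p⃗_e| = 2.0135e-22 kg·m/s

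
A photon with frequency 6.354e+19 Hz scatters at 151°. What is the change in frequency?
3.119e+19 Hz (decrease)

Convert frequency to wavelength (c = 299792458 m/s):
λ₀ = c/f₀ = 299792458/6.354e+19 = 4.7181690e-12 m = 4.7182 pm

Calculate Compton shift:
Δλ = λ_C(1 - cos(151°)) = 4.5484 pm

Final wavelength:
λ' = λ₀ + Δλ = 4.7182 + 4.5484 = 9.2666 pm

Final frequency:
f' = c/λ' = 299792458/9.2665780e-12 = 3.2352014e+19 Hz

Frequency shift (decrease):
Δf = f₀ - f' = 6.354e+19 - 3.2352014e+19 = 3.119e+19 Hz

(Intermediate values are shown rounded; full precision is carried through to the final answer.)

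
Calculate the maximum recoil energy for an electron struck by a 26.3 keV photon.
2.4545 keV

Maximum energy transfer occurs at θ = 180° (backscattering).

Initial photon: E₀ = 26.3 keV → λ₀ = 47.1423 pm

Maximum Compton shift (at 180°):
Δλ_max = 2λ_C = 2 × 2.4263 = 4.8526 pm

Final wavelength:
λ' = 47.1423 + 4.8526 = 51.9949 pm

Minimum photon energy (maximum energy to electron):
E'_min = hc/λ' = 23.8455 keV

Maximum electron kinetic energy:
K_max = E₀ - E'_min = 26.3000 - 23.8455 = 2.4545 keV

(Intermediate values are shown rounded; full precision is carried through to the final answer.)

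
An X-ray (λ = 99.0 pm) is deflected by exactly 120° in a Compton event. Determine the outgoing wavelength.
102.6395 pm

Using the Compton formula: λ' = λ + λ_C(1 − cos θ)

For θ = 120°, cos θ = -1/2 (exact) = -0.5000, so:
1 − cos 120° = 1 − (-1/2) = 1.5000

Δλ = λ_C × 1.5000 = 2.4263 × 1.5000 = 3.6395 pm

λ' = 99.0 + 3.6395 = 102.6395 pm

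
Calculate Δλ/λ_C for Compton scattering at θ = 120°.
1.5000 λ_C

The Compton shift formula is:
Δλ = λ_C(1 - cos θ)

Dividing both sides by λ_C:
Δλ/λ_C = 1 - cos θ

For θ = 120°:
Δλ/λ_C = 1 - cos(120°)
Δλ/λ_C = 1 - -0.5000
Δλ/λ_C = 1.5000

This means the shift is 1.5000 × λ_C = 3.6395 pm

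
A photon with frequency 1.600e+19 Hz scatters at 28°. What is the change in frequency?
2.389e+17 Hz (decrease)

Convert frequency to wavelength (c = 299792458 m/s):
λ₀ = c/f₀ = 299792458/1.600e+19 = 1.8737029e-11 m = 18.7370 pm

Calculate Compton shift:
Δλ = λ_C(1 - cos(28°)) = 0.2840 pm

Final wavelength:
λ' = λ₀ + Δλ = 18.7370 + 0.2840 = 19.0210 pm

Final frequency:
f' = c/λ' = 299792458/1.9021034e-11 = 1.5761102e+19 Hz

Frequency shift (decrease):
Δf = f₀ - f' = 1.600e+19 - 1.5761102e+19 = 2.389e+17 Hz

(Intermediate values are shown rounded; full precision is carried through to the final answer.)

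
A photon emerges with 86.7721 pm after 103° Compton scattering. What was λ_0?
83.8000 pm

From λ' = λ + Δλ, we have λ = λ' - Δλ

First calculate the Compton shift:
Δλ = λ_C(1 - cos θ)
Δλ = 2.4263 × (1 - cos(103°))
Δλ = 2.4263 × 1.2250
Δλ = 2.9721 pm

Initial wavelength:
λ = λ' - Δλ
λ = 86.7721 - 2.9721
λ = 83.8000 pm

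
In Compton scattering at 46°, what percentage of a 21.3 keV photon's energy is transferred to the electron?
0.0126 (or 1.26%)

Calculate initial and final photon energies:

Initial: E₀ = 21.3 keV → λ₀ = 58.2085 pm
Compton shift: Δλ = 0.7409 pm
Final wavelength: λ' = 58.9494 pm
Final energy: E' = 21.0323 keV

Fractional energy loss:
(E₀ - E')/E₀ = (21.3000 - 21.0323)/21.3000
= 0.2677/21.3000
= 0.0126
= 1.26%

(Intermediate values are shown rounded; full precision is carried through to the final answer.)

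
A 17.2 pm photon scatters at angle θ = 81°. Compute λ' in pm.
19.2468 pm

Using the Compton scattering formula:
λ' = λ + Δλ = λ + λ_C(1 - cos θ)

Given:
- Initial wavelength λ = 17.2 pm
- Scattering angle θ = 81°
- Compton wavelength λ_C ≈ 2.4263 pm

Calculate the shift:
Δλ = 2.4263 × (1 - cos(81°))
Δλ = 2.4263 × 0.8436
Δλ = 2.0468 pm

Final wavelength:
λ' = 17.2 + 2.0468 = 19.2468 pm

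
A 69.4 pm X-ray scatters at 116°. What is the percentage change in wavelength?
5.0287%

Calculate the Compton shift:
Δλ = λ_C(1 - cos(116°))
Δλ = 2.4263 × (1 - cos(116°))
Δλ = 2.4263 × 1.4384
Δλ = 3.4899 pm

Percentage change:
(Δλ/λ₀) × 100 = (3.4899/69.4) × 100
= 5.0287%

(Intermediate values are shown rounded; full precision is carried through to the final answer.)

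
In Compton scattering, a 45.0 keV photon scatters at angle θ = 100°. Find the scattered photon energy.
40.7847 keV

First convert energy to wavelength:
λ = hc/E, with hc ≈ 1239.842 keV·pm (i.e. 1239.842 eV·nm)

For E = 45.0 keV = 45000 eV:
λ = 1239.842 keV·pm / 45.0 keV
λ = 27.5520 pm

Calculate the Compton shift:
Δλ = λ_C(1 - cos(100°)) = 2.4263 × 1.1736
Δλ = 2.8476 pm

Final wavelength:
λ' = 27.5520 + 2.8476 = 30.3997 pm

Final energy:
E' = hc/λ' = 1239.842 / 30.3997 = 40.7847 keV

(Intermediate values are shown rounded; full precision is carried through to the final answer.)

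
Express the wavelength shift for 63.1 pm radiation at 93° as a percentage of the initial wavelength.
4.0464%

Calculate the Compton shift:
Δλ = λ_C(1 - cos(93°))
Δλ = 2.4263 × (1 - cos(93°))
Δλ = 2.4263 × 1.0523
Δλ = 2.5533 pm

Percentage change:
(Δλ/λ₀) × 100 = (2.5533/63.1) × 100
= 4.0464%

(Intermediate values are shown rounded; full precision is carried through to the final answer.)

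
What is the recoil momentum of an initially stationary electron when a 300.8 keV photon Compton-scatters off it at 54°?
1.3465e-22 kg·m/s

The electron is initially at rest, so by conservation of momentum:
p⃗_e = p⃗₀ − p⃗'  (incident photon momentum minus scattered photon momentum)

Photon momentum magnitudes (p = h/λ = E/c):
λ₀ = hc/E₀ = 4.1218 pm → p₀ = h/λ₀ = 1.6076e-22 kg·m/s
Δλ = λ_C(1 − cos 54°) = 1.0002 pm
λ' = 5.1220 pm → p' = h/λ' = 1.2937e-22 kg·m/s

The scattered photon makes angle θ = 54° with the incident direction, so by the law of cosines:
|p⃗_e|² = p₀² + p'² − 2p₀p'cos θ
|p⃗_e|² = (1.6076e-22)² + (1.2937e-22)² − 2·1.6076e-22·1.2937e-22·cos(54°)
|p⃗_e| = 1.3465e-22 kg·m/s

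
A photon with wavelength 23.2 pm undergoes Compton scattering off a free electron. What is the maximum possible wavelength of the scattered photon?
28.0526 pm (at θ = 180°)

The Compton shift is Δλ = λ_C(1 − cos θ).

Since cos θ ranges from −1 to 1, the factor (1 − cos θ) ranges from 0 to 2; the maximum shift occurs at θ = 180° (backscattering):
Δλ_max = 2λ_C = 2 × 2.4263 pm = 4.8526 pm

Maximum scattered wavelength:
λ'_max = λ₀ + Δλ_max = 23.2 + 4.8526 = 28.0526 pm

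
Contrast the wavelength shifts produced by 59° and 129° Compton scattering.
129° produces the larger shift by a factor of 3.360

Calculate both shifts using Δλ = λ_C(1 - cos θ):

For θ₁ = 59°:
Δλ₁ = 2.4263 × (1 - cos(59°))
Δλ₁ = 2.4263 × 0.4850
Δλ₁ = 1.1767 pm

For θ₂ = 129°:
Δλ₂ = 2.4263 × (1 - cos(129°))
Δλ₂ = 2.4263 × 1.6293
Δλ₂ = 3.9532 pm

The 129° angle produces the larger shift.
Ratio: 3.9532/1.1767 = 3.360

(Intermediate values are shown rounded; full precision is carried through to the final answer.)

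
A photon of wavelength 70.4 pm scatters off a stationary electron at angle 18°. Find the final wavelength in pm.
70.5188 pm

Using the Compton scattering formula:
λ' = λ + Δλ = λ + λ_C(1 - cos θ)

Given:
- Initial wavelength λ = 70.4 pm
- Scattering angle θ = 18°
- Compton wavelength λ_C ≈ 2.4263 pm

Calculate the shift:
Δλ = 2.4263 × (1 - cos(18°))
Δλ = 2.4263 × 0.0489
Δλ = 0.1188 pm

Final wavelength:
λ' = 70.4 + 0.1188 = 70.5188 pm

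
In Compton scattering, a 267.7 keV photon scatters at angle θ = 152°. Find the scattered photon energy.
134.7643 keV

First convert energy to wavelength:
λ = hc/E, with hc ≈ 1239.842 keV·pm (i.e. 1239.842 eV·nm)

For E = 267.7 keV = 267700 eV:
λ = 1239.842 keV·pm / 267.7 keV
λ = 4.6315 pm

Calculate the Compton shift:
Δλ = λ_C(1 - cos(152°)) = 2.4263 × 1.8829
Δλ = 4.5686 pm

Final wavelength:
λ' = 4.6315 + 4.5686 = 9.2001 pm

Final energy:
E' = hc/λ' = 1239.842 / 9.2001 = 134.7643 keV

(Intermediate values are shown rounded; full precision is carried through to the final answer.)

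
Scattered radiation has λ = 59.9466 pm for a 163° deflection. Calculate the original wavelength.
55.2000 pm

From λ' = λ + Δλ, we have λ = λ' - Δλ

First calculate the Compton shift:
Δλ = λ_C(1 - cos θ)
Δλ = 2.4263 × (1 - cos(163°))
Δλ = 2.4263 × 1.9563
Δλ = 4.7466 pm

Initial wavelength:
λ = λ' - Δλ
λ = 59.9466 - 4.7466
λ = 55.2000 pm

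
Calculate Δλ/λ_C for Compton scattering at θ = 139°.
1.7547 λ_C

The Compton shift formula is:
Δλ = λ_C(1 - cos θ)

Dividing both sides by λ_C:
Δλ/λ_C = 1 - cos θ

For θ = 139°:
Δλ/λ_C = 1 - cos(139°)
Δλ/λ_C = 1 - -0.7547
Δλ/λ_C = 1.7547

This means the shift is 1.7547 × λ_C = 4.2575 pm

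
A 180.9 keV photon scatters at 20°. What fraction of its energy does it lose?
0.0209 (or 2.09%)

Calculate initial and final photon energies:

Initial: E₀ = 180.9 keV → λ₀ = 6.8537 pm
Compton shift: Δλ = 0.1463 pm
Final wavelength: λ' = 7.0001 pm
Final energy: E' = 177.1186 keV

Fractional energy loss:
(E₀ - E')/E₀ = (180.9000 - 177.1186)/180.9000
= 3.7814/180.9000
= 0.0209
= 2.09%

(Intermediate values are shown rounded; full precision is carried through to the final answer.)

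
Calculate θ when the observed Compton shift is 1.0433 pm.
55.25°

From the Compton formula Δλ = λ_C(1 - cos θ), we can solve for θ:

cos θ = 1 - Δλ/λ_C

Given:
- Δλ = 1.0433 pm
- λ_C = h/(m_e·c) ≈ 2.42631024 pm

cos θ = 1 - 1.0433/2.42631024
cos θ = 1 - 0.429994
cos θ = 0.570006

θ = arccos(0.570006)
θ = 55.25°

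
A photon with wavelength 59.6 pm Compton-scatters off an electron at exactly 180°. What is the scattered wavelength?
64.4526 pm

Using the Compton formula: λ' = λ + λ_C(1 − cos θ)

For θ = 180°, cos θ = -1 (exact) = -1.0000, so:
1 − cos 180° = 1 − (-1) = 2.0000

Δλ = λ_C × 2.0000 = 2.4263 × 2.0000 = 4.8526 pm

λ' = 59.6 + 4.8526 = 64.4526 pm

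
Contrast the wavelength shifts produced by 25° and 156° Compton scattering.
156° produces the larger shift by a factor of 20.424

Calculate both shifts using Δλ = λ_C(1 - cos θ):

For θ₁ = 25°:
Δλ₁ = 2.4263 × (1 - cos(25°))
Δλ₁ = 2.4263 × 0.0937
Δλ₁ = 0.2273 pm

For θ₂ = 156°:
Δλ₂ = 2.4263 × (1 - cos(156°))
Δλ₂ = 2.4263 × 1.9135
Δλ₂ = 4.6429 pm

The 156° angle produces the larger shift.
Ratio: 4.6429/0.2273 = 20.424

(Intermediate values are shown rounded; full precision is carried through to the final answer.)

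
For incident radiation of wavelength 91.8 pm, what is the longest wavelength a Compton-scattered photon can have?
96.6526 pm (at θ = 180°)

The Compton shift is Δλ = λ_C(1 − cos θ).

Since cos θ ranges from −1 to 1, the factor (1 − cos θ) ranges from 0 to 2; the maximum shift occurs at θ = 180° (backscattering):
Δλ_max = 2λ_C = 2 × 2.4263 pm = 4.8526 pm

Maximum scattered wavelength:
λ'_max = λ₀ + Δλ_max = 91.8 + 4.8526 = 96.6526 pm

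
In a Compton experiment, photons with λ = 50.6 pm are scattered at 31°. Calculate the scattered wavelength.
50.9466 pm

Using the Compton scattering formula:
λ' = λ + Δλ = λ + λ_C(1 - cos θ)

Given:
- Initial wavelength λ = 50.6 pm
- Scattering angle θ = 31°
- Compton wavelength λ_C ≈ 2.4263 pm

Calculate the shift:
Δλ = 2.4263 × (1 - cos(31°))
Δλ = 2.4263 × 0.1428
Δλ = 0.3466 pm

Final wavelength:
λ' = 50.6 + 0.3466 = 50.9466 pm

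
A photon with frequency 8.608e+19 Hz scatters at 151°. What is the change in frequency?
4.875e+19 Hz (decrease)

Convert frequency to wavelength (c = 299792458 m/s):
λ₀ = c/f₀ = 299792458/8.608e+19 = 3.4827191e-12 m = 3.4827 pm

Calculate Compton shift:
Δλ = λ_C(1 - cos(151°)) = 4.5484 pm

Final wavelength:
λ' = λ₀ + Δλ = 3.4827 + 4.5484 = 8.0311 pm

Final frequency:
f' = c/λ' = 299792458/8.0311281e-12 = 3.7328811e+19 Hz

Frequency shift (decrease):
Δf = f₀ - f' = 8.608e+19 - 3.7328811e+19 = 4.875e+19 Hz

(Intermediate values are shown rounded; full precision is carried through to the final answer.)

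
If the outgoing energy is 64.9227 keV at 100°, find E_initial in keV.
76.3000 keV

Convert final energy to wavelength (hc ≈ 1239.842 keV·pm):
λ' = hc/E' = 1239.842 / 64.9227 = 19.0972 pm

Calculate the Compton shift:
Δλ = λ_C(1 - cos(100°))
Δλ = 2.4263 × (1 - cos(100°))
Δλ = 2.8476 pm

Initial wavelength:
λ = λ' - Δλ = 19.0972 - 2.8476 = 16.2496 pm

Initial energy:
E = hc/λ = 1239.842 / 16.2496 = 76.3000 keV

(Intermediate values are shown rounded; full precision is carried through to the final answer.)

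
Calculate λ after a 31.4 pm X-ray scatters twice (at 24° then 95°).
34.2475 pm

Apply Compton shift twice:

First scattering at θ₁ = 24°:
Δλ₁ = λ_C(1 - cos(24°))
Δλ₁ = 2.4263 × 0.0865
Δλ₁ = 0.2098 pm

After first scattering:
λ₁ = 31.4 + 0.2098 = 31.6098 pm

Second scattering at θ₂ = 95°:
Δλ₂ = λ_C(1 - cos(95°))
Δλ₂ = 2.4263 × 1.0872
Δλ₂ = 2.6378 pm

Final wavelength:
λ₂ = 31.6098 + 2.6378 = 34.2475 pm

Total shift: Δλ_total = 0.2098 + 2.6378 = 2.8475 pm

(Intermediate values are shown rounded; full precision is carried through to the final answer.)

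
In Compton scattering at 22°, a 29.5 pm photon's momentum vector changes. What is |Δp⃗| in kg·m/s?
8.5471e-24 kg·m/s

Photon momentum magnitude is p = h/λ.

Initial momentum:
p₀ = h/λ = 6.6261e-34/2.9500e-11 = 2.2461e-23 kg·m/s

After scattering:
λ' = λ + Δλ = 29.5 + 0.1767 = 29.6767 pm
p' = h/λ' = 6.6261e-34/2.9677e-11 = 2.2328e-23 kg·m/s

Momentum is a vector; the scattered photon's direction makes angle θ = 22° with the incident direction. The magnitude of the vector change Δp⃗ = p⃗₀ − p⃗' is found from the law of cosines:
|Δp⃗|² = p₀² + p'² − 2p₀p'cos θ
|Δp⃗|² = (2.2461e-23)² + (2.2328e-23)² − 2·2.2461e-23·2.2328e-23·cos(22°)
|Δp⃗| = 8.5471e-24 kg·m/s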